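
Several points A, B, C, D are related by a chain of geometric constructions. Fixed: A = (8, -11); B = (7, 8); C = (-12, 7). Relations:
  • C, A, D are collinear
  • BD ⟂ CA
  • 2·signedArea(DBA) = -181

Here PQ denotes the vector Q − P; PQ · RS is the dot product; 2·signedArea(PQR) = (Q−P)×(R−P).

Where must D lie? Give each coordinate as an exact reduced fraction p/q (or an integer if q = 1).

1. D_x = -2  [C, A, D are collinear ∩ BD ⟂ CA]
2. D_y = -2  [C, A, D are collinear ∩ BD ⟂ CA]
   → D = (-2, -2)

D = (-2, -2)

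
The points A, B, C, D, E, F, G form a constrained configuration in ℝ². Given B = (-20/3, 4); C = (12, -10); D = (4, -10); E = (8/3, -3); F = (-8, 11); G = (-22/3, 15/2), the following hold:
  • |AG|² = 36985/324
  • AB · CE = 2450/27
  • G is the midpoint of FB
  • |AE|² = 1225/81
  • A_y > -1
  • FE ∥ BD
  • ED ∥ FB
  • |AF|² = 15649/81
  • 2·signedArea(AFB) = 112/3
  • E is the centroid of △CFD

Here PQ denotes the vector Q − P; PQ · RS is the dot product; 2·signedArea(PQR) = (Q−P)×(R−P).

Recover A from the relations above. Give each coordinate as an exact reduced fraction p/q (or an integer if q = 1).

A = (-4/9, -2/3)

1. A_x = -4/9  [2·signedArea(AFB) = 112/3 ∩ AB · CE = 2450/27]
2. A_y = -2/3  [2·signedArea(AFB) = 112/3 ∩ AB · CE = 2450/27]
   → A = (-4/9, -2/3)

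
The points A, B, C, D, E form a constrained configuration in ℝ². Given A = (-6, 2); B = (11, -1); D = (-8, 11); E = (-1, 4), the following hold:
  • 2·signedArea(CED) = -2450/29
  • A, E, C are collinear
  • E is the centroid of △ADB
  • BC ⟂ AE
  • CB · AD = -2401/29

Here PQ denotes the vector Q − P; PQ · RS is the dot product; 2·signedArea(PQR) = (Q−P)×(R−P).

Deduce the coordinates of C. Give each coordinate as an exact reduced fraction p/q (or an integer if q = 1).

1. C_x = 221/29  [A, E, C are collinear ∩ BC ⟂ AE]
2. C_y = 216/29  [A, E, C are collinear ∩ BC ⟂ AE]
   → C = (221/29, 216/29)

C = (221/29, 216/29)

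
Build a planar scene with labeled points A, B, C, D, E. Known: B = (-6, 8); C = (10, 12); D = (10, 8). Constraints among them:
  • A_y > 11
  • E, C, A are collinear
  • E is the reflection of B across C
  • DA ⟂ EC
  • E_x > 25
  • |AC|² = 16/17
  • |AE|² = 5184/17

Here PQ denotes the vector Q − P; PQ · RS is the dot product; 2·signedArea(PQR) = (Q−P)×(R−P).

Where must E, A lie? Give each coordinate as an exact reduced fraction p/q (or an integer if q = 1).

1. E_x = 26  [E is the reflection of B across C]
2. E_y = 16  [E is the reflection of B across C]
   → E = (26, 16)
3. A_x = 154/17  [E, C, A are collinear ∩ DA ⟂ EC]
4. A_y = 200/17  [E, C, A are collinear ∩ DA ⟂ EC]
   → A = (154/17, 200/17)

A = (154/17, 200/17)
E = (26, 16)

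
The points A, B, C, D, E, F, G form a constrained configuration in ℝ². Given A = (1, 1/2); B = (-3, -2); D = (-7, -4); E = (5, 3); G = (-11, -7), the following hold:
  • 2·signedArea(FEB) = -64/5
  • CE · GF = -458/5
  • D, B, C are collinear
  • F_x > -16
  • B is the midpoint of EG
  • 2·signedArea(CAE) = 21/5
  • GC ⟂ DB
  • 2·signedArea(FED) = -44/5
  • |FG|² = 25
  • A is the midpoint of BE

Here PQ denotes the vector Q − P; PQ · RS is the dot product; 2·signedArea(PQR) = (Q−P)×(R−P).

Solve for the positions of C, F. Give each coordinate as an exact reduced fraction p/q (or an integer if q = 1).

1. C_x = -57/5  [D, B, C are collinear ∩ GC ⟂ DB]
2. C_y = -31/5  [D, B, C are collinear ∩ GC ⟂ DB]
   → C = (-57/5, -31/5)
3. F_x = -79/5  [2·signedArea(FED) = -44/5 ∩ CE · GF = -458/5]
4. F_y = -42/5  [2·signedArea(FED) = -44/5 ∩ CE · GF = -458/5]
   → F = (-79/5, -42/5)

C = (-57/5, -31/5)
F = (-79/5, -42/5)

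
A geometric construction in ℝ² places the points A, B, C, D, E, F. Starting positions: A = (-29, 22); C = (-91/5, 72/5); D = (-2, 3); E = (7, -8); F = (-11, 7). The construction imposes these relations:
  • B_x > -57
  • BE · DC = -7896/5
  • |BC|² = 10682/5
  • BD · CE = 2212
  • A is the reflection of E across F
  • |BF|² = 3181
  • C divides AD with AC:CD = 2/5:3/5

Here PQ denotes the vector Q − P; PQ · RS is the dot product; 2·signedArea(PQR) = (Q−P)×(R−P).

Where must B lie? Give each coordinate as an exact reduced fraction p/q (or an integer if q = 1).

B = (-56, 41)

1. B_x = -56  [BD · CE = 2212 ∩ BE · DC = -7896/5]
2. B_y = 41  [BD · CE = 2212 ∩ BE · DC = -7896/5]
   → B = (-56, 41)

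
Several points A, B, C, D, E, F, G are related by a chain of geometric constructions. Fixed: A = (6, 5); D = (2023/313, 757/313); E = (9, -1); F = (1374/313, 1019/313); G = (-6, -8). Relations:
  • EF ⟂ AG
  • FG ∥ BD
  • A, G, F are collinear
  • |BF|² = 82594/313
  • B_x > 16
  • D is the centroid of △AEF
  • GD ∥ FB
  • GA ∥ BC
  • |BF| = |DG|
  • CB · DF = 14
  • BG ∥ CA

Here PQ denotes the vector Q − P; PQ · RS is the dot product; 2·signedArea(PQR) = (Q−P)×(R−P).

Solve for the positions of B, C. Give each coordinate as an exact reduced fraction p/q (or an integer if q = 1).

1. B_x = 5275/313  [FG ∥ BD ∩ GD ∥ FB]
2. B_y = 4280/313  [FG ∥ BD ∩ GD ∥ FB]
   → B = (5275/313, 4280/313)
3. C_x = 9031/313  [BG ∥ CA ∩ GA ∥ BC]
4. C_y = 8349/313  [BG ∥ CA ∩ GA ∥ BC]
   → C = (9031/313, 8349/313)

B = (5275/313, 4280/313)
C = (9031/313, 8349/313)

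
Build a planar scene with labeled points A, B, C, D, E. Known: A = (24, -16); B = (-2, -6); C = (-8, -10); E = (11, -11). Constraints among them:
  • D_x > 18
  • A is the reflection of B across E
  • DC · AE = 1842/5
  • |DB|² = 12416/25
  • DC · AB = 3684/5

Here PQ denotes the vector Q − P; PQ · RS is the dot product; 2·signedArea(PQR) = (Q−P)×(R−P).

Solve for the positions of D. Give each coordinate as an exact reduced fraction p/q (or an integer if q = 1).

1. D_x = 94/5  [line 26·x + -10·y + -3144/5 = 0 ∩ |DB|² = 12416/25]
2. D_y = -14  [line 26·x + -10·y + -3144/5 = 0 ∩ |DB|² = 12416/25]
   → D = (94/5, -14)

D = (94/5, -14)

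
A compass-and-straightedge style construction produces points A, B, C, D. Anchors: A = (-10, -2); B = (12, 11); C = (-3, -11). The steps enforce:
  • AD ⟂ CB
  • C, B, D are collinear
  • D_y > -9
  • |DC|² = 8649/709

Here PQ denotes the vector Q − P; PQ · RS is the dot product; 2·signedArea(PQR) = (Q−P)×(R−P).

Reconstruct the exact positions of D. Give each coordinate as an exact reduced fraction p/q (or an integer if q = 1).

D = (-732/709, -5753/709)

1. D_x = -732/709  [C, B, D are collinear ∩ AD ⟂ CB]
2. D_y = -5753/709  [C, B, D are collinear ∩ AD ⟂ CB]
   → D = (-732/709, -5753/709)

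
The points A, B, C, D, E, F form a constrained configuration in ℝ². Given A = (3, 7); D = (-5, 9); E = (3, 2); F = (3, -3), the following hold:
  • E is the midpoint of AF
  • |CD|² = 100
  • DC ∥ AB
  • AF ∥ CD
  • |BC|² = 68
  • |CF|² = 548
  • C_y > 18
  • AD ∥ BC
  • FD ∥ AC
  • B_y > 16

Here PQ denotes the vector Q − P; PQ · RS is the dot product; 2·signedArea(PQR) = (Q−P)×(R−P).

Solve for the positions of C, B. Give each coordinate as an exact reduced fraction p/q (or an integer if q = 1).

B = (3, 17)
C = (-5, 19)

1. C_x = -5  [AF ∥ CD ∩ FD ∥ AC]
2. C_y = 19  [AF ∥ CD ∩ FD ∥ AC]
   → C = (-5, 19)
3. B_x = 3  [AD ∥ BC ∩ DC ∥ AB]
4. B_y = 17  [AD ∥ BC ∩ DC ∥ AB]
   → B = (3, 17)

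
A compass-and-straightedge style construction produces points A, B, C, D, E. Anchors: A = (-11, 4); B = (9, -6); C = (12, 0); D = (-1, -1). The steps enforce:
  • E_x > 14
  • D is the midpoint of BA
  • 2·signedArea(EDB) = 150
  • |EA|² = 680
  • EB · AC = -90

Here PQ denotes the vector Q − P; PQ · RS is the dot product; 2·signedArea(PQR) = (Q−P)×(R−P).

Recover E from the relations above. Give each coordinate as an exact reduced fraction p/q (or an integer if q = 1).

1. E_x = 15  [2·signedArea(EDB) = 150 ∩ EB · AC = -90]
2. E_y = 6  [2·signedArea(EDB) = 150 ∩ EB · AC = -90]
   → E = (15, 6)

E = (15, 6)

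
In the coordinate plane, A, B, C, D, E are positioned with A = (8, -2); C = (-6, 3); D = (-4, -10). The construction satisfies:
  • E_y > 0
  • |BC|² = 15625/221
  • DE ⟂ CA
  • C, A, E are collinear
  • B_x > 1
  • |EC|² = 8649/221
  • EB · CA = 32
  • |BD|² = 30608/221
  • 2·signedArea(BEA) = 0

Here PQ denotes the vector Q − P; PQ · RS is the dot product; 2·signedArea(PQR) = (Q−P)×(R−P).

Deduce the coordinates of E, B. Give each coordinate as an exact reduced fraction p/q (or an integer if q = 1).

B = (424/221, 38/221)
E = (-24/221, 198/221)

1. E_x = -24/221  [C, A, E are collinear ∩ DE ⟂ CA]
2. E_y = 198/221  [C, A, E are collinear ∩ DE ⟂ CA]
   → E = (-24/221, 198/221)
3. B_x = 424/221  [2·signedArea(BEA) = 0 ∩ EB · CA = 32]
4. B_y = 38/221  [2·signedArea(BEA) = 0 ∩ EB · CA = 32]
   → B = (424/221, 38/221)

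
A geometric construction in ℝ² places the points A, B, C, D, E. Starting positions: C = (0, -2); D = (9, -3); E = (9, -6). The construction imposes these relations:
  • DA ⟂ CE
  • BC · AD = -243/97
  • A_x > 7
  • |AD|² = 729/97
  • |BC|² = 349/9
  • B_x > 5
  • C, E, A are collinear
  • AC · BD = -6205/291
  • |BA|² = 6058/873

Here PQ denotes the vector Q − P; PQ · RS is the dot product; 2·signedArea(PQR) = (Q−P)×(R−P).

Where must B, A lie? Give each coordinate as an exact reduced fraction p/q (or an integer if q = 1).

1. A_x = 765/97  [C, E, A are collinear ∩ DA ⟂ CE]
2. A_y = -534/97  [C, E, A are collinear ∩ DA ⟂ CE]
   → A = (765/97, -534/97)
3. B_x = 6  [BC · AD = -243/97 ∩ AC · BD = -6205/291]
4. B_y = -11/3  [BC · AD = -243/97 ∩ AC · BD = -6205/291]
   → B = (6, -11/3)

A = (765/97, -534/97)
B = (6, -11/3)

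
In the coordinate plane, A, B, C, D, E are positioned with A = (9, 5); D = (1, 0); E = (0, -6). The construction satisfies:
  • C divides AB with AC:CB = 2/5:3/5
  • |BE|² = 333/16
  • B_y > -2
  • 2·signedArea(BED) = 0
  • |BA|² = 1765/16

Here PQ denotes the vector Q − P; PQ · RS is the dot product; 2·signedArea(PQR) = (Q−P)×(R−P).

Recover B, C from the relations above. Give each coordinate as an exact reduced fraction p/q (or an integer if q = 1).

B = (3/4, -3/2)
C = (57/10, 12/5)

1. B_x = 3/4  [line -6·x + 1·y + 6 = 0 ∩ |BE|² = 333/16]
2. B_y = -3/2  [line -6·x + 1·y + 6 = 0 ∩ |BE|² = 333/16]
   → B = (3/4, -3/2)
3. C_x = 57/10  [C divides AB with AC:CB = 2/5:3/5]
4. C_y = 12/5  [C divides AB with AC:CB = 2/5:3/5]
   → C = (57/10, 12/5)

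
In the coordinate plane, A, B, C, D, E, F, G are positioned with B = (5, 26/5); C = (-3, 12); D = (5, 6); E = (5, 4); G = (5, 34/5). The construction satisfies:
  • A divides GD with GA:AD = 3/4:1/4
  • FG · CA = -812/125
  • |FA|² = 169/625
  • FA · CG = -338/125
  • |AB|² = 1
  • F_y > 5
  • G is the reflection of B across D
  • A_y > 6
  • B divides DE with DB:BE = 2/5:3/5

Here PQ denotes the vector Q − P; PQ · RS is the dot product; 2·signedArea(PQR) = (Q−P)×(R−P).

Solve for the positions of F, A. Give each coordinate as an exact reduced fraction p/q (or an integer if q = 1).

1. A_x = 5  [A divides GD with GA:AD = 3/4:1/4]
2. A_y = 31/5  [A divides GD with GA:AD = 3/4:1/4]
   → A = (5, 31/5)
3. F_x = 5  [FG · CA = -812/125 ∩ FA · CG = -338/125]
4. F_y = 142/25  [FG · CA = -812/125 ∩ FA · CG = -338/125]
   → F = (5, 142/25)

A = (5, 31/5)
F = (5, 142/25)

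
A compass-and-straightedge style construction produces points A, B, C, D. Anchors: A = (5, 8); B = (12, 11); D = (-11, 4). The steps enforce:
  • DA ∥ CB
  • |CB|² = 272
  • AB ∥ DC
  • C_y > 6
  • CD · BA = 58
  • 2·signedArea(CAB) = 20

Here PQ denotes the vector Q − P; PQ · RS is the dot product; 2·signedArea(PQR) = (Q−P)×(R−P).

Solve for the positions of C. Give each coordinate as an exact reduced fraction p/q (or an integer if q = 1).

1. C_x = -4  [DA ∥ CB ∩ AB ∥ DC]
2. C_y = 7  [DA ∥ CB ∩ AB ∥ DC]
   → C = (-4, 7)

C = (-4, 7)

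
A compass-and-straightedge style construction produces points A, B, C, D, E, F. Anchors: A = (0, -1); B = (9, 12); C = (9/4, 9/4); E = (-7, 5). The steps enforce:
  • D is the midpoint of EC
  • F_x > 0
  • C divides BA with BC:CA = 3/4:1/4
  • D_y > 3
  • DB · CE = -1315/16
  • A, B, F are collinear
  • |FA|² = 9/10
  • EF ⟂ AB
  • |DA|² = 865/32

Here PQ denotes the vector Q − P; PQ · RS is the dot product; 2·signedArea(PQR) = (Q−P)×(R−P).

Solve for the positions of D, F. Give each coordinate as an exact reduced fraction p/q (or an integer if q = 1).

1. D_x = -19/8  [D is the midpoint of EC]
2. D_y = 29/8  [D is the midpoint of EC]
   → D = (-19/8, 29/8)
3. F_x = 27/50  [A, B, F are collinear ∩ EF ⟂ AB]
4. F_y = -11/50  [A, B, F are collinear ∩ EF ⟂ AB]
   → F = (27/50, -11/50)

D = (-19/8, 29/8)
F = (27/50, -11/50)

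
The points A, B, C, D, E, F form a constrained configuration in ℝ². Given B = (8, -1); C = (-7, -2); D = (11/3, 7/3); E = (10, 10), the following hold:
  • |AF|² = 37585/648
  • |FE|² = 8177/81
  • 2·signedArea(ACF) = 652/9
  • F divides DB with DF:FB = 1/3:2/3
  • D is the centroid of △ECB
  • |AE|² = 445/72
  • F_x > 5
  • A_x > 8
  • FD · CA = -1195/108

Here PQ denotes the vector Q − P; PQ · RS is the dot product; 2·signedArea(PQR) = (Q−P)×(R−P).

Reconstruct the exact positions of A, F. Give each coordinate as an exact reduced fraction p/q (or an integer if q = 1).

1. F_x = 46/9  [F divides DB with DF:FB = 1/3:2/3]
2. F_y = 11/9  [F divides DB with DF:FB = 1/3:2/3]
   → F = (46/9, 11/9)
3. A_x = 101/12  [2·signedArea(ACF) = 652/9 ∩ FD · CA = -1195/108]
4. A_y = 97/12  [2·signedArea(ACF) = 652/9 ∩ FD · CA = -1195/108]
   → A = (101/12, 97/12)

A = (101/12, 97/12)
F = (46/9, 11/9)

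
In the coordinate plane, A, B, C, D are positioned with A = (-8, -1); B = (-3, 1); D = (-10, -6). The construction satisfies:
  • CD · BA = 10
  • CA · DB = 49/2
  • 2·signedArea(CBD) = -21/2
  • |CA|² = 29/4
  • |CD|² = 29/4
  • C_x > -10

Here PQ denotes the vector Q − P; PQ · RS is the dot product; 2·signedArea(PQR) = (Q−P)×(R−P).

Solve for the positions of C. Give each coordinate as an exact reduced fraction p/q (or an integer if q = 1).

C = (-9, -7/2)

1. C_x = -9  [2·signedArea(CBD) = -21/2 ∩ CA · DB = 49/2]
2. C_y = -7/2  [2·signedArea(CBD) = -21/2 ∩ CA · DB = 49/2]
   → C = (-9, -7/2)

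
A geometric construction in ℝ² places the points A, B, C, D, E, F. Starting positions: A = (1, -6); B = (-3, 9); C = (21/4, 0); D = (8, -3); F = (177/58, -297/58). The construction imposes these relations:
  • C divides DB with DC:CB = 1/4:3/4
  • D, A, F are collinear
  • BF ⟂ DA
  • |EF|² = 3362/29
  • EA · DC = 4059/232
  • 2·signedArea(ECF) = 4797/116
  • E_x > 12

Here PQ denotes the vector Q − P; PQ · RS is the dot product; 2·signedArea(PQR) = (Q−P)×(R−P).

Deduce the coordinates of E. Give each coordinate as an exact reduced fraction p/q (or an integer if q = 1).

E = (751/58, -51/58)

1. E_x = 751/58  [2·signedArea(ECF) = 4797/116 ∩ EA · DC = 4059/232]
2. E_y = -51/58  [2·signedArea(ECF) = 4797/116 ∩ EA · DC = 4059/232]
   → E = (751/58, -51/58)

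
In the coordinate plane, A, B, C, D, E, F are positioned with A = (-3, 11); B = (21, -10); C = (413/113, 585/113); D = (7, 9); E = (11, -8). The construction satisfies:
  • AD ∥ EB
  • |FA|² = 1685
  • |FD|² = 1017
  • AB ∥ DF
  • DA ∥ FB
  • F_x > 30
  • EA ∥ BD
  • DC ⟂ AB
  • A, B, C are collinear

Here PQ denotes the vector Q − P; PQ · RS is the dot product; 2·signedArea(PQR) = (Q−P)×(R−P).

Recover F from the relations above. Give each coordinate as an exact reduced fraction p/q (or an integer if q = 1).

1. F_x = 31  [DA ∥ FB ∩ AB ∥ DF]
2. F_y = -12  [DA ∥ FB ∩ AB ∥ DF]
   → F = (31, -12)

F = (31, -12)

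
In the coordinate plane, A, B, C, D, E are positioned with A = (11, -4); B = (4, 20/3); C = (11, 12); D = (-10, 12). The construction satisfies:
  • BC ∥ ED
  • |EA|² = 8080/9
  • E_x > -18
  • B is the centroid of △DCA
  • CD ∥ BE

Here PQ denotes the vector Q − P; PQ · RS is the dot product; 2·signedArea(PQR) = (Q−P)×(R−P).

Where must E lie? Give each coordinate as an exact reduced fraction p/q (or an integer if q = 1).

E = (-17, 20/3)

1. E_x = -17  [BC ∥ ED ∩ CD ∥ BE]
2. E_y = 20/3  [BC ∥ ED ∩ CD ∥ BE]
   → E = (-17, 20/3)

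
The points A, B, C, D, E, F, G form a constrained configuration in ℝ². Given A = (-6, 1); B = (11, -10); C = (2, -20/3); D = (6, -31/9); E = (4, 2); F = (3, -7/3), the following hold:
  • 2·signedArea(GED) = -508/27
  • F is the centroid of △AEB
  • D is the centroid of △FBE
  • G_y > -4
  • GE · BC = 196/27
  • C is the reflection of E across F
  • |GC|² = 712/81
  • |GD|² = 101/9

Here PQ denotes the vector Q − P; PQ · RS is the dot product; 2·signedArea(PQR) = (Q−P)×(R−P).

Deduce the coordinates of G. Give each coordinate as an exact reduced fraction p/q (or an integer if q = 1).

G = (8/3, -34/9)

1. G_x = 8/3  [2·signedArea(GED) = -508/27 ∩ GE · BC = 196/27]
2. G_y = -34/9  [2·signedArea(GED) = -508/27 ∩ GE · BC = 196/27]
   → G = (8/3, -34/9)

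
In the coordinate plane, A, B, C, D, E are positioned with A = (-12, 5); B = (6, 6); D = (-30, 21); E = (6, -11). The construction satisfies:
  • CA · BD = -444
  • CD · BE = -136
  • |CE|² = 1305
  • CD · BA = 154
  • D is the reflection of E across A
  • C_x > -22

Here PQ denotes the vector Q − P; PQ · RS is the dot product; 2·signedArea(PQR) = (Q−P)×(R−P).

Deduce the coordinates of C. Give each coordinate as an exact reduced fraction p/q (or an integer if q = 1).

C = (-21, 13)

1. C_x = -21  [CD · BA = 154 ∩ CA · BD = -444]
2. C_y = 13  [CD · BA = 154 ∩ CA · BD = -444]
   → C = (-21, 13)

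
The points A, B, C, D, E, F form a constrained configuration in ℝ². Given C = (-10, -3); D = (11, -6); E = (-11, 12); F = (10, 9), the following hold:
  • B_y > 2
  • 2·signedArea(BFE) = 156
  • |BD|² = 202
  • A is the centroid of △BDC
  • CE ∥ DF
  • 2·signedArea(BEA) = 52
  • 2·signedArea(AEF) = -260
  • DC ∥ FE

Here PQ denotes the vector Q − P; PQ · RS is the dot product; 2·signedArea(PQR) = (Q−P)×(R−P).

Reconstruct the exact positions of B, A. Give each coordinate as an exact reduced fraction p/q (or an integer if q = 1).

A = (1/3, -2)
B = (0, 3)

1. B_x = 0  [line -3·x + -21·y + 63 = 0 ∩ |BD|² = 202]
2. B_y = 3  [line -3·x + -21·y + 63 = 0 ∩ |BD|² = 202]
   → B = (0, 3)
3. A_x = 1/3  [2·signedArea(BEA) = 52 ∩ A is the centroid of △BDC]
4. A_y = -2  [2·signedArea(BEA) = 52 ∩ A is the centroid of △BDC]
   → A = (1/3, -2)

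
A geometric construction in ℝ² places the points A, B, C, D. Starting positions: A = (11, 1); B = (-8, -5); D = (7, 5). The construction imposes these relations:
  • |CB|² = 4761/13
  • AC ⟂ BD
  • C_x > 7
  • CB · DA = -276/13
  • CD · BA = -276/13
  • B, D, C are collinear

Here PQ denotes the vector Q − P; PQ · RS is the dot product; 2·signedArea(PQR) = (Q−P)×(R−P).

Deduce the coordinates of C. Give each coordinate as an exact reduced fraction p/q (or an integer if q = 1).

1. C_x = 103/13  [B, D, C are collinear ∩ AC ⟂ BD]
2. C_y = 73/13  [B, D, C are collinear ∩ AC ⟂ BD]
   → C = (103/13, 73/13)

C = (103/13, 73/13)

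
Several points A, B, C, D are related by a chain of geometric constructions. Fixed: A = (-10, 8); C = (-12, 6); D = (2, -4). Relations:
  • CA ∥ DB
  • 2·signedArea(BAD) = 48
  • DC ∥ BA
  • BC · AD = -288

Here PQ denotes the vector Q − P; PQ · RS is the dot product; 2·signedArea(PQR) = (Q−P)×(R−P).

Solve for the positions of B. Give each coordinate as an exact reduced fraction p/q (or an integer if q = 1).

B = (4, -2)

1. B_x = 4  [DC ∥ BA ∩ CA ∥ DB]
2. B_y = -2  [DC ∥ BA ∩ CA ∥ DB]
   → B = (4, -2)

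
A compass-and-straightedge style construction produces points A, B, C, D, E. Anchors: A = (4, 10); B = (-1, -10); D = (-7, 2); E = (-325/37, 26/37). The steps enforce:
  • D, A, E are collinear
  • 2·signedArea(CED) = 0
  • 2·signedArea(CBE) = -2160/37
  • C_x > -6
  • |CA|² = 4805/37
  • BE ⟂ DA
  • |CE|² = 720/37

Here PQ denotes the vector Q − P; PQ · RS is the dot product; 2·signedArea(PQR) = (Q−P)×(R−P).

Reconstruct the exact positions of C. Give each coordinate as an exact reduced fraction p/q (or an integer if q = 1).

1. C_x = -193/37  [2·signedArea(CED) = 0 ∩ 2·signedArea(CBE) = -2160/37]
2. C_y = 122/37  [2·signedArea(CED) = 0 ∩ 2·signedArea(CBE) = -2160/37]
   → C = (-193/37, 122/37)

C = (-193/37, 122/37)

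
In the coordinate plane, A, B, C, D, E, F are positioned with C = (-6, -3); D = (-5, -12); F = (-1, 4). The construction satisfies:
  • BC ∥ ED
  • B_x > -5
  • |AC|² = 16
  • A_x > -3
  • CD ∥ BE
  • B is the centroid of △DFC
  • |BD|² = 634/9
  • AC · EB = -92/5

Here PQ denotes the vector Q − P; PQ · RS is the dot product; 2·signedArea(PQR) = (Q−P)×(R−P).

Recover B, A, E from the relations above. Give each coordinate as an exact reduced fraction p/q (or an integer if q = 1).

1. B_x = -4  [B is the centroid of △DFC]
2. B_y = -11/3  [B is the centroid of △DFC]
   → B = (-4, -11/3)
3. E_x = -3  [BC ∥ ED ∩ CD ∥ BE]
4. E_y = -38/3  [BC ∥ ED ∩ CD ∥ BE]
   → E = (-3, -38/3)
5. A_x = -14/5  [line 1·x + -9·y + -13/5 = 0 ∩ |AC|² = 16]
6. A_y = -3/5  [line 1·x + -9·y + -13/5 = 0 ∩ |AC|² = 16]
   → A = (-14/5, -3/5)

A = (-14/5, -3/5)
B = (-4, -11/3)
E = (-3, -38/3)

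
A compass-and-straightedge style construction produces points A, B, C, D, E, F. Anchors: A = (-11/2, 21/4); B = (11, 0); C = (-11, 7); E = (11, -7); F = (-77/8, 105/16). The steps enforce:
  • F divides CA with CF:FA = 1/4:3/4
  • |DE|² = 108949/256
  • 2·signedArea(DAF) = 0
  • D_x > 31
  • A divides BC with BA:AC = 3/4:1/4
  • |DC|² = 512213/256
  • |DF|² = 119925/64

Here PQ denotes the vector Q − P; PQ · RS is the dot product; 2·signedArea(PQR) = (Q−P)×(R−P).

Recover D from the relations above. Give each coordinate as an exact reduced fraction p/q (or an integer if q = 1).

D = (253/8, -105/16)

1. D_x = 253/8  [line -21/16·x + -33/8·y + 231/16 = 0 ∩ |DF|² = 119925/64]
2. D_y = -105/16  [line -21/16·x + -33/8·y + 231/16 = 0 ∩ |DF|² = 119925/64]
   → D = (253/8, -105/16)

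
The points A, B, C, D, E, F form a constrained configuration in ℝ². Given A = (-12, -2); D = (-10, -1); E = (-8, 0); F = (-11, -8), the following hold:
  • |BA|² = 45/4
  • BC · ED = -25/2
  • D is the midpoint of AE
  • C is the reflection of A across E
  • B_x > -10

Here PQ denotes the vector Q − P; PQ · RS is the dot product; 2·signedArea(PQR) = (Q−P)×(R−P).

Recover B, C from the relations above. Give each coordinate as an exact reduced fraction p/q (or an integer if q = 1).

1. C_x = -4  [C is the reflection of A across E]
2. C_y = 2  [C is the reflection of A across E]
   → C = (-4, 2)
3. B_x = -9  [line 2·x + 1·y + 37/2 = 0 ∩ |BA|² = 45/4]
4. B_y = -1/2  [line 2·x + 1·y + 37/2 = 0 ∩ |BA|² = 45/4]
   → B = (-9, -1/2)

B = (-9, -1/2)
C = (-4, 2)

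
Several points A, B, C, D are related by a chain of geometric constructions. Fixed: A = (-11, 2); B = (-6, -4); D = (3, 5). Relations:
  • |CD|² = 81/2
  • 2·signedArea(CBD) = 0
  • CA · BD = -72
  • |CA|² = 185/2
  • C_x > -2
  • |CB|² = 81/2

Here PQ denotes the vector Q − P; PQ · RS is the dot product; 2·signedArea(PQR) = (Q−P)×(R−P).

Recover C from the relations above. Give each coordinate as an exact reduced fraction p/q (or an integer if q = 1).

1. C_x = -3/2  [2·signedArea(CBD) = 0 ∩ CA · BD = -72]
2. C_y = 1/2  [2·signedArea(CBD) = 0 ∩ CA · BD = -72]
   → C = (-3/2, 1/2)

C = (-3/2, 1/2)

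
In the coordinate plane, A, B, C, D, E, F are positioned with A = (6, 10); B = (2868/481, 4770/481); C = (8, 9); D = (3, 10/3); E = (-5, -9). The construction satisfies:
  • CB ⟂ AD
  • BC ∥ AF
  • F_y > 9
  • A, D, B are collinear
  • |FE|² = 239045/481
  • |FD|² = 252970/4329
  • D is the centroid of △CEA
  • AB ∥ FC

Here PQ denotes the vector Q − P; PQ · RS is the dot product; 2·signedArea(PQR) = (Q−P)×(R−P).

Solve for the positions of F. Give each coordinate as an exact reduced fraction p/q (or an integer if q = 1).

F = (3866/481, 4369/481)

1. F_x = 3866/481  [AB ∥ FC ∩ BC ∥ AF]
2. F_y = 4369/481  [AB ∥ FC ∩ BC ∥ AF]
   → F = (3866/481, 4369/481)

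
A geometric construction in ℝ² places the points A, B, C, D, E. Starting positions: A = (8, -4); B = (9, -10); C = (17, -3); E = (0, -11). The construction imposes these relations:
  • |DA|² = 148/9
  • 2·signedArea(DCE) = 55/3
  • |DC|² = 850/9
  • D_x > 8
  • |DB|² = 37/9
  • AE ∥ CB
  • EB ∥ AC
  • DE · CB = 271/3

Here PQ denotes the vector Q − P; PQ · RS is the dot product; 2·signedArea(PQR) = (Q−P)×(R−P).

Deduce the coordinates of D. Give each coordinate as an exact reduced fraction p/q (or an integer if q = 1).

1. D_x = 26/3  [DE · CB = 271/3 ∩ 2·signedArea(DCE) = 55/3]
2. D_y = -8  [DE · CB = 271/3 ∩ 2·signedArea(DCE) = 55/3]
   → D = (26/3, -8)

D = (26/3, -8)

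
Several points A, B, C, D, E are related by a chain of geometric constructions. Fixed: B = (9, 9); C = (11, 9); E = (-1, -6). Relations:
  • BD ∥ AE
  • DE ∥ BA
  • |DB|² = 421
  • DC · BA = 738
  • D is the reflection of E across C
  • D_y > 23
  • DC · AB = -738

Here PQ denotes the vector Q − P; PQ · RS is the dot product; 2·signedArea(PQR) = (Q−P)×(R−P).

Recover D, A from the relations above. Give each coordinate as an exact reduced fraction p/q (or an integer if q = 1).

A = (-15, -21)
D = (23, 24)

1. D_x = 23  [D is the reflection of E across C]
2. D_y = 24  [D is the reflection of E across C]
   → D = (23, 24)
3. A_x = -15  [BD ∥ AE ∩ DE ∥ BA]
4. A_y = -21  [BD ∥ AE ∩ DE ∥ BA]
   → A = (-15, -21)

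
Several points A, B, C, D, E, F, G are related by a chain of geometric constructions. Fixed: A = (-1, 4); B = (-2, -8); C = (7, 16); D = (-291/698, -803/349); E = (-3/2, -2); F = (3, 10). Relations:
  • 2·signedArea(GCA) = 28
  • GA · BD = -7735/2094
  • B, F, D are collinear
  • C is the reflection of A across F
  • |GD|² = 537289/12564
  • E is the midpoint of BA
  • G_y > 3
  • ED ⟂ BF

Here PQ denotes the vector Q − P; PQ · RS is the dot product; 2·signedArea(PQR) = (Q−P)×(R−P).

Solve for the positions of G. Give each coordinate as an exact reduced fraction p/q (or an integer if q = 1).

G = (4/3, 4)

1. G_x = 4/3  [GA · BD = -7735/2094 ∩ 2·signedArea(GCA) = 28]
2. G_y = 4  [GA · BD = -7735/2094 ∩ 2·signedArea(GCA) = 28]
   → G = (4/3, 4)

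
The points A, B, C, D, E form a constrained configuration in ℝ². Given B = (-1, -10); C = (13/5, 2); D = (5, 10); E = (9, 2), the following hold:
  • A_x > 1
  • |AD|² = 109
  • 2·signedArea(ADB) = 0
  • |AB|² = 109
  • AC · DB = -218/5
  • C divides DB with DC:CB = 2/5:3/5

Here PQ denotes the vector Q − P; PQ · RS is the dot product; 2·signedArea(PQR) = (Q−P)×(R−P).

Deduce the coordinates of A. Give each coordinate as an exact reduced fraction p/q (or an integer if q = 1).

1. A_x = 2  [2·signedArea(ADB) = 0 ∩ AC · DB = -218/5]
2. A_y = 0  [2·signedArea(ADB) = 0 ∩ AC · DB = -218/5]
   → A = (2, 0)

A = (2, 0)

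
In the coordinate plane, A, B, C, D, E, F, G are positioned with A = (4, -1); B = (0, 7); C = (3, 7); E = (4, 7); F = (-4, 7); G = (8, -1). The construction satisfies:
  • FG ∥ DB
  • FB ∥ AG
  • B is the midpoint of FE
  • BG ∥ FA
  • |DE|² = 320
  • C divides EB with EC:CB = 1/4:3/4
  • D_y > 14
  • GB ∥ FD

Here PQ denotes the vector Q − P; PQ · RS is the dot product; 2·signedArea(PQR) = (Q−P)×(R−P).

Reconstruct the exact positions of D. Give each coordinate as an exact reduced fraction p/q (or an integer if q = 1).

1. D_x = -12  [FG ∥ DB ∩ GB ∥ FD]
2. D_y = 15  [FG ∥ DB ∩ GB ∥ FD]
   → D = (-12, 15)

D = (-12, 15)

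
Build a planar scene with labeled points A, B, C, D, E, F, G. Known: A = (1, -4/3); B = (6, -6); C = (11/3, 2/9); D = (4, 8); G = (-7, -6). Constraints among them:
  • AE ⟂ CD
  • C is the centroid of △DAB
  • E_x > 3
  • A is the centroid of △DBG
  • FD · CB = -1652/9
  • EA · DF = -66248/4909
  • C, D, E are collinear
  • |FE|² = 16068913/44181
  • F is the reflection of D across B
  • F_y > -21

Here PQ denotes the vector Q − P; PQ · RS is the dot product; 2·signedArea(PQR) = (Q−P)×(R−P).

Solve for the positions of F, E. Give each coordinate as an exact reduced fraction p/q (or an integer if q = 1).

E = (17649/4909, -21274/14727)
F = (8, -20)

1. F_x = 8  [F is the reflection of D across B]
2. F_y = -20  [F is the reflection of D across B]
   → F = (8, -20)
3. E_x = 17649/4909  [C, D, E are collinear ∩ AE ⟂ CD]
4. E_y = -21274/14727  [C, D, E are collinear ∩ AE ⟂ CD]
   → E = (17649/4909, -21274/14727)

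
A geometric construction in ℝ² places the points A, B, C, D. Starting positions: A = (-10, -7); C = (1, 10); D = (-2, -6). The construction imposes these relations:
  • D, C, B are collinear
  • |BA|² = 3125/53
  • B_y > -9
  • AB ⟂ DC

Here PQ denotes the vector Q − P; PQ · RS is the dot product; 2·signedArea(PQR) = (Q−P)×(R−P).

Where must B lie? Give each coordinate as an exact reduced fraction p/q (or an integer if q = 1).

B = (-130/53, -446/53)

1. B_x = -130/53  [D, C, B are collinear ∩ AB ⟂ DC]
2. B_y = -446/53  [D, C, B are collinear ∩ AB ⟂ DC]
   → B = (-130/53, -446/53)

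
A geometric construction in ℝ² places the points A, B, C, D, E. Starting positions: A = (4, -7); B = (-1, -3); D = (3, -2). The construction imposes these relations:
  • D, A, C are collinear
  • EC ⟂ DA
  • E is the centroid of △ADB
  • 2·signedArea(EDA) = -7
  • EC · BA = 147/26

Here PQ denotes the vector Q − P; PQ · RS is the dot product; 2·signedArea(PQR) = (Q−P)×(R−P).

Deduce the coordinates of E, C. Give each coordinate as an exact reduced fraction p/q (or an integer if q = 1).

C = (87/26, -97/26)
E = (2, -4)

1. E_x = 2  [E is the centroid of △ADB]
2. E_y = -4  [E is the centroid of △ADB]
   → E = (2, -4)
3. C_x = 87/26  [D, A, C are collinear ∩ EC ⟂ DA]
4. C_y = -97/26  [D, A, C are collinear ∩ EC ⟂ DA]
   → C = (87/26, -97/26)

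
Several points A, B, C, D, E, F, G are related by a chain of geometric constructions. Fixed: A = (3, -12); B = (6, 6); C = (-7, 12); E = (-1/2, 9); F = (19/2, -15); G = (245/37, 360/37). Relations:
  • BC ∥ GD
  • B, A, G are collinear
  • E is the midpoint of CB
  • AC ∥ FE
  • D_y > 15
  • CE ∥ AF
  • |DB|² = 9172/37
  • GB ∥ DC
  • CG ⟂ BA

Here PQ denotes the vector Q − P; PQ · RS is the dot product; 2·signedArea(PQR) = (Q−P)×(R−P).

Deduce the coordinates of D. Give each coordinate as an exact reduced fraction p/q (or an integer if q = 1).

D = (-236/37, 582/37)

1. D_x = -236/37  [GB ∥ DC ∩ BC ∥ GD]
2. D_y = 582/37  [GB ∥ DC ∩ BC ∥ GD]
   → D = (-236/37, 582/37)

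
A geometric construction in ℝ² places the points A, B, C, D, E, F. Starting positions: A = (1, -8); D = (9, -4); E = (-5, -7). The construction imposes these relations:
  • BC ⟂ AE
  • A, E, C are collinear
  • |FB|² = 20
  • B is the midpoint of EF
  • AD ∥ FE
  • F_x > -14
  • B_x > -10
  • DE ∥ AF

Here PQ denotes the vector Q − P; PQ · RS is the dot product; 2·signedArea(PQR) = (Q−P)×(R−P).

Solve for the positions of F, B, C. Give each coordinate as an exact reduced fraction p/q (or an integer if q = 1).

1. F_x = -13  [AD ∥ FE ∩ DE ∥ AF]
2. F_y = -11  [AD ∥ FE ∩ DE ∥ AF]
   → F = (-13, -11)
3. B_x = -9  [B is the midpoint of EF]
4. B_y = -9  [B is the midpoint of EF]
   → B = (-9, -9)
5. C_x = -317/37  [A, E, C are collinear ∩ BC ⟂ AE]
6. C_y = -237/37  [A, E, C are collinear ∩ BC ⟂ AE]
   → C = (-317/37, -237/37)

B = (-9, -9)
C = (-317/37, -237/37)
F = (-13, -11)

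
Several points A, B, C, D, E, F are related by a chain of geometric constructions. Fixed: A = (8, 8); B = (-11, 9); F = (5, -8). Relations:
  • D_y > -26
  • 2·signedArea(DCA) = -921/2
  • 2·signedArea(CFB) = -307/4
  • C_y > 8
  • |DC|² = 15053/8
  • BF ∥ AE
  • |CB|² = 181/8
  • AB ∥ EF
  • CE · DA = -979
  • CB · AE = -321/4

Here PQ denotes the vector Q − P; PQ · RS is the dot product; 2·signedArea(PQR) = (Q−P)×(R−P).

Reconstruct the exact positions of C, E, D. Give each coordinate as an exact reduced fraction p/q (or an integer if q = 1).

C = (-25/4, 35/4)
D = (21, -25)
E = (24, -9)

1. E_x = 24  [AB ∥ EF ∩ BF ∥ AE]
2. E_y = -9  [AB ∥ EF ∩ BF ∥ AE]
   → E = (24, -9)
3. C_x = -25/4  [2·signedArea(CFB) = -307/4 ∩ CB · AE = -321/4]
4. C_y = 35/4  [2·signedArea(CFB) = -307/4 ∩ CB · AE = -321/4]
   → C = (-25/4, 35/4)
5. D_x = 21  [2·signedArea(DCA) = -921/2 ∩ CE · DA = -979]
6. D_y = -25  [2·signedArea(DCA) = -921/2 ∩ CE · DA = -979]
   → D = (21, -25)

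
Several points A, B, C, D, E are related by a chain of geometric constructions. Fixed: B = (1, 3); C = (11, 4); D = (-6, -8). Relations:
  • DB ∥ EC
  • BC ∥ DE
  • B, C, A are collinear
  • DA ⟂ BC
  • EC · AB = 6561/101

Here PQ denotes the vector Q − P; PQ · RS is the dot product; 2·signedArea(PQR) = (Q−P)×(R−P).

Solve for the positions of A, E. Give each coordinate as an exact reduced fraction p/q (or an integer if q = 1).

1. A_x = -709/101  [B, C, A are collinear ∩ DA ⟂ BC]
2. A_y = 222/101  [B, C, A are collinear ∩ DA ⟂ BC]
   → A = (-709/101, 222/101)
3. E_x = 4  [DB ∥ EC ∩ BC ∥ DE]
4. E_y = -7  [DB ∥ EC ∩ BC ∥ DE]
   → E = (4, -7)

A = (-709/101, 222/101)
E = (4, -7)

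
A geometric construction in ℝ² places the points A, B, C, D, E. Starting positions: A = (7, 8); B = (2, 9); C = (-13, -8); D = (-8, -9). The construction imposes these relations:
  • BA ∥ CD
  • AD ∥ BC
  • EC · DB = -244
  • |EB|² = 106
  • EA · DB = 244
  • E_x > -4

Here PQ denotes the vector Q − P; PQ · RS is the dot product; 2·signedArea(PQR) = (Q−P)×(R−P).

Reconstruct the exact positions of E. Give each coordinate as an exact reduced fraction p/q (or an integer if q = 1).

E = (-3, 0)

1. E_x = -3  [line -10·x + -18·y + -30 = 0 ∩ |EB|² = 106]
2. E_y = 0  [line -10·x + -18·y + -30 = 0 ∩ |EB|² = 106]
   → E = (-3, 0)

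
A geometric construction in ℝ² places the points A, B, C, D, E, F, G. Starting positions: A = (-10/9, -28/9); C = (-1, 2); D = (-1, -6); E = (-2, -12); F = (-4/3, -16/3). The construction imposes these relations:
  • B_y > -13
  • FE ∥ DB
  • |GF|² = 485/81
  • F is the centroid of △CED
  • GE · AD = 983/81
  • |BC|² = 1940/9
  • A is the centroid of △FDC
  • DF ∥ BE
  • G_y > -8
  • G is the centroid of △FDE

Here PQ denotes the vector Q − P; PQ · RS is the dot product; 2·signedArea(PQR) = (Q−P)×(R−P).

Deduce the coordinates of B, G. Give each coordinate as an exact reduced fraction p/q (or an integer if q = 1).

B = (-5/3, -38/3)
G = (-13/9, -70/9)

1. B_x = -5/3  [DF ∥ BE ∩ FE ∥ DB]
2. B_y = -38/3  [DF ∥ BE ∩ FE ∥ DB]
   → B = (-5/3, -38/3)
3. G_x = -13/9  [G is the centroid of △FDE]
4. G_y = -70/9  [G is the centroid of △FDE]
   → G = (-13/9, -70/9)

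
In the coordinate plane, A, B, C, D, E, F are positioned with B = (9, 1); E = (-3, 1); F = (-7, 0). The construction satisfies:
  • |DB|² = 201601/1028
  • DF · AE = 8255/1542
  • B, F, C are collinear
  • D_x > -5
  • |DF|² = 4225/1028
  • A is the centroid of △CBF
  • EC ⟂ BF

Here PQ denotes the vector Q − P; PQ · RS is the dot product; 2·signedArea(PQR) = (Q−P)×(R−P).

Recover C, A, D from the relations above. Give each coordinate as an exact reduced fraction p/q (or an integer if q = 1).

1. C_x = -759/257  [B, F, C are collinear ∩ EC ⟂ BF]
2. C_y = 65/257  [B, F, C are collinear ∩ EC ⟂ BF]
   → C = (-759/257, 65/257)
3. A_x = -245/771  [A is the centroid of △CBF]
4. A_y = 322/771  [A is the centroid of △CBF]
   → A = (-245/771, 322/771)
5. D_x = -1279/257  [line 2068/771·x + -449/771·y + 6899/514 = 0 ∩ |DF|² = 4225/1028]
6. D_y = 65/514  [line 2068/771·x + -449/771·y + 6899/514 = 0 ∩ |DF|² = 4225/1028]
   → D = (-1279/257, 65/514)

A = (-245/771, 322/771)
C = (-759/257, 65/257)
D = (-1279/257, 65/514)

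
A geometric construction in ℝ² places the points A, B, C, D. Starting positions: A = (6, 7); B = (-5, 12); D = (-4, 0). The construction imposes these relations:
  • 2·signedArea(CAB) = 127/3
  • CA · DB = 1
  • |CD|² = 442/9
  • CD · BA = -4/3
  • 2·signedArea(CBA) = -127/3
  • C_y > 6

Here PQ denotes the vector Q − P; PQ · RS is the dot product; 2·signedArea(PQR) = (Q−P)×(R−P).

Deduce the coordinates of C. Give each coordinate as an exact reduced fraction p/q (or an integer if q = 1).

C = (-1, 19/3)

1. C_x = -1  [2·signedArea(CAB) = 127/3 ∩ CA · DB = 1]
2. C_y = 19/3  [2·signedArea(CAB) = 127/3 ∩ CA · DB = 1]
   → C = (-1, 19/3)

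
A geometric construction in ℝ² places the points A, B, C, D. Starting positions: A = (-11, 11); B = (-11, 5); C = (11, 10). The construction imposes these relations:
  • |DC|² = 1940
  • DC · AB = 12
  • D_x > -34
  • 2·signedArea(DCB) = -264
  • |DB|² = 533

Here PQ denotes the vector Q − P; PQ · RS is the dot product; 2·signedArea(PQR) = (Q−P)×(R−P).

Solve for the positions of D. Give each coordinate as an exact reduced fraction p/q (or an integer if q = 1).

1. D_x = -33  [2·signedArea(DCB) = -264 ∩ DC · AB = 12]
2. D_y = 12  [2·signedArea(DCB) = -264 ∩ DC · AB = 12]
   → D = (-33, 12)

D = (-33, 12)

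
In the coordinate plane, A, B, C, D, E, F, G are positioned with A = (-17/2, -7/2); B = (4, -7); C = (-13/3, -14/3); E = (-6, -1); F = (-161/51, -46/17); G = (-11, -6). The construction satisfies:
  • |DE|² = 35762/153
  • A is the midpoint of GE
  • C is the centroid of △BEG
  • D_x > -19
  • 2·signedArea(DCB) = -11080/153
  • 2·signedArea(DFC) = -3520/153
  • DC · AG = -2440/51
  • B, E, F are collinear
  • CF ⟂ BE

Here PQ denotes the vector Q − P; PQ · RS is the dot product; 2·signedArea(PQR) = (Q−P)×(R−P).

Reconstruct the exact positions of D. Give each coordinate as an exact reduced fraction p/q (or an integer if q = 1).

D = (-961/51, -158/17)

1. D_x = -961/51  [2·signedArea(DCB) = -11080/153 ∩ DC · AG = -2440/51]
2. D_y = -158/17  [2·signedArea(DCB) = -11080/153 ∩ DC · AG = -2440/51]
   → D = (-961/51, -158/17)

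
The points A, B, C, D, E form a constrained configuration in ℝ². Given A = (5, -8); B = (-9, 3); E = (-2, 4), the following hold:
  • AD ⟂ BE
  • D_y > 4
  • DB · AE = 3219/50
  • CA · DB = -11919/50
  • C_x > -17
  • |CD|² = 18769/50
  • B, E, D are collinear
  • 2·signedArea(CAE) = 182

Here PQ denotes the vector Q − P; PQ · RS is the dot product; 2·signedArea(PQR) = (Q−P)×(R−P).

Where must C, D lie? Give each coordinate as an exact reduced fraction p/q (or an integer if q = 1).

C = (-16, 2)
D = (159/50, 237/50)

1. D_x = 159/50  [B, E, D are collinear ∩ AD ⟂ BE]
2. D_y = 237/50  [B, E, D are collinear ∩ AD ⟂ BE]
   → D = (159/50, 237/50)
3. C_x = -16  [CA · DB = -11919/50 ∩ 2·signedArea(CAE) = 182]
4. C_y = 2  [CA · DB = -11919/50 ∩ 2·signedArea(CAE) = 182]
   → C = (-16, 2)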